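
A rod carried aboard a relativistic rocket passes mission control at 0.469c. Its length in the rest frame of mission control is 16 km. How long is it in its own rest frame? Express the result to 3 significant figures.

18.1 km

With β = 0.469, γ = 1/√(1 − 0.469²) = 1/√0.780039 = 1.1322.
Proper length: L₀ = γ·L = 1.1322 × 16 = 18.1 km.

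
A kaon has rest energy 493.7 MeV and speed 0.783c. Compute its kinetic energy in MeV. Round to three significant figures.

300 MeV

γ = 1/√(1 − β²) = 1/√(1 − 0.613089) = 1/√0.386911 = 1/0.622022 = 1.60766.
Kinetic energy: K = (γ − 1)mc² = (1.60766 − 1) × 493.7 MeV = 0.60766 × 493.7 = 300 MeV.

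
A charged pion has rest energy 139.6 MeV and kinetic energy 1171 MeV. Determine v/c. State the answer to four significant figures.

γ = 1 + K/(mc²) = 1 + 1171/139.6 = 9.3883.
β = √(1 − 1/γ²) = √(1 − 0.0113456) = √0.9886544 = 0.9943.

0.9943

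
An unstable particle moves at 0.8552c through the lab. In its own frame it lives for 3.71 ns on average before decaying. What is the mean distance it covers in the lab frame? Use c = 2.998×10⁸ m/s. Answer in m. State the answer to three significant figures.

1.84 m

γ = 1/√(1 − β²) = 1/√(1 − 0.73136704) = 1/√0.26863296 = 1/0.518298 = 1.9294.
Lab-frame lifetime: Δt = γτ = 1.9294 × 3.71 ns = 7.1581 ns.
Distance: d = vΔt = 0.8552 × 2.998×10⁸ m/s × 7.1581×10^-9 s = 1.84 m.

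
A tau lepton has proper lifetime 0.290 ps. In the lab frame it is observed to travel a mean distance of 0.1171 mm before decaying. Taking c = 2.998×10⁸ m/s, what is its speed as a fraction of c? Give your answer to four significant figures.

Lab distance = (lab lifetime)·v = γτ·βc, so βγ = d/(cτ) = 1.171×10^-4/(2.998×10⁸ × 2.900×10^-13) = 1.3469.
With βγ = 1.3469: γ² = 1 + (βγ)² = 2.81414, and β = (βγ)/γ = 1.3469/1.67754 = 0.8029.

0.8029c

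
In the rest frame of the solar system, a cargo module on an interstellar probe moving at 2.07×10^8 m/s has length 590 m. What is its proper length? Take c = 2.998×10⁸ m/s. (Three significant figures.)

β = v/c = (2.07×10^8 m/s)/(2.998×10⁸ m/s) = 0.69046.
Lorentz factor: γ = (1 − 0.4767350116)^(−1/2) = 1.3824.
Proper length: L₀ = γ·L = 1.3824 × 590 = 816 m.

816 m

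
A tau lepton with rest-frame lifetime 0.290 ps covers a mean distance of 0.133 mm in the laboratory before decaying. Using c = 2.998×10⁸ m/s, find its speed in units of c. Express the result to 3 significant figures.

0.837c

d = βγcτ ⇒ βγ = d/(cτ) = 1.330×10^-4 m / (8.6942×10^-5 m) = 1.5298.
β = (βγ)/√(1+(βγ)²) = 1.5298/√3.34029 = 0.837.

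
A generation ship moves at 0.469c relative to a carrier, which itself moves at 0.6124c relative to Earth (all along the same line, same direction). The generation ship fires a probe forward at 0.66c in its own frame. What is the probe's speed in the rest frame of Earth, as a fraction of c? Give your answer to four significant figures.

0.9650c

First combine the probe and generation ship (S''→S'): u₁ = (0.66 + 0.469)/(1 + 0.66×0.469) = 1.129/1.30954 = 0.86213.
Then combine with the carrier (S'→S): u = (0.86213 + 0.6124)/(1 + 0.86213×0.6124) = 1.47453/1.527968412 = 0.96503.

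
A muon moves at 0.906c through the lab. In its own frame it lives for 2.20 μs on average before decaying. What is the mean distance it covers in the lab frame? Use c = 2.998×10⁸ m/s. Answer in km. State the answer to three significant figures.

Lorentz factor: γ = (1 − 0.820836)^(−1/2) = 2.3625.
Lab-frame lifetime: Δt = γτ = 2.3625 × 2.20 μs = 5.1975 μs.
Distance: d = vΔt = 0.906 × 2.998×10⁸ m/s × 5.1975×10^-6 s = 1410 m = 1.41 km.

1.41 km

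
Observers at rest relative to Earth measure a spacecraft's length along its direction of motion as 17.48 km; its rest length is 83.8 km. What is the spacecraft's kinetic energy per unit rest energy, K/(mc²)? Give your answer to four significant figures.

3.794

γ = L₀/L = 83.8/17.48 = 4.79405.
Since K = (γ−1)mc², K/(mc²) = 4.79405 − 1 = 3.794.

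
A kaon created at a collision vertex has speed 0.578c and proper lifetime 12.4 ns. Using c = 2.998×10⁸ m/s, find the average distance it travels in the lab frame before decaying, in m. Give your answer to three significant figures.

γ = 1/√(1 − β²) = 1/√(1 − 0.334084) = 1/√0.665916 = 1/0.816037 = 1.2254.
Lab-frame lifetime: Δt = γτ = 1.2254 × 12.4 ns = 15.195 ns.
Distance: d = vΔt = 0.578 × 2.998×10⁸ m/s × 1.5195×10^-8 s = 2.63 m.

2.63 m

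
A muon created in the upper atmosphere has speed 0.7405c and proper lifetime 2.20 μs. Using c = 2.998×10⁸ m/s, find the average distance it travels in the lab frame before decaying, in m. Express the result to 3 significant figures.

727 m

Lorentz factor: γ = (1 − 0.54834025)^(−1/2) = 1.488.
Lab-frame lifetime: Δt = γτ = 1.488 × 2.20 μs = 3.2736 μs.
Distance: d = vΔt = 0.7405 × 2.998×10⁸ m/s × 3.2736×10^-6 s = 727 m.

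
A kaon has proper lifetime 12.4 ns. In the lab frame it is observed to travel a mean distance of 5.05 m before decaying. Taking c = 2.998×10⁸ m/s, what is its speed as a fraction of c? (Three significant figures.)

0.805c

Let x = d/(cτ) = 5.050 m / (2.998×10⁸ m/s × 1.240×10^-8 s) = 1.3584. Since d = βγcτ, x = βγ = β/√(1−β²).
Solving: β² = x²/(1+x²) = 1.84525/2.84525 = 0.648537, so β = 0.805.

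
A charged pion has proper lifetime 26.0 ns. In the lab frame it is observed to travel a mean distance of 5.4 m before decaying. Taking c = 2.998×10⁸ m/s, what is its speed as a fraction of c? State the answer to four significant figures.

Lab distance = (lab lifetime)·v = γτ·βc, so βγ = d/(cτ) = 5.400/(2.998×10⁸ × 2.600×10^-8) = 0.69277.
With βγ = 0.69277: γ² = 1 + (βγ)² = 1.47993, and β = (βγ)/γ = 0.69277/1.21652 = 0.5695.

0.5695c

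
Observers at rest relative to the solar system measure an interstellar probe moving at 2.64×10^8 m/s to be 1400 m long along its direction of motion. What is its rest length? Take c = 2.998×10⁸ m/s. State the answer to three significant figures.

β = v/c = (2.64×10^8 m/s)/(2.998×10⁸ m/s) = 0.880587.
With β = 0.880587, γ = 1/√(1 − 0.880587²) = 1/√0.2245665 = 2.1102.
Proper length: L₀ = γ·L = 2.1102 × 1400 = 2950 m.

2950 m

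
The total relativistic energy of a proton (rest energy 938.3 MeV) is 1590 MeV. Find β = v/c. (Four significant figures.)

0.8073

γ = E/(mc²) = 1590/938.3 = 1.6946.
β = √(1 − 1/γ²) = √(1 − 0.34823) = √0.65177 = 0.8073.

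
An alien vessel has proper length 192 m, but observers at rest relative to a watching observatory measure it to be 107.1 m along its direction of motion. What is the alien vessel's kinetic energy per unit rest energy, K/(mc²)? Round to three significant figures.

0.793

γ = L₀/L = 192/107.1 = 1.79272.
Since K = (γ−1)mc², K/(mc²) = 1.79272 − 1 = 0.793.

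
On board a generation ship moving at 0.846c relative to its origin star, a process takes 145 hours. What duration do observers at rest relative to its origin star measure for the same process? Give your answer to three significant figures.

272 hours

γ = 1/√(1 − β²) = 1/√(1 − 0.715716) = 1/√0.284284 = 1/0.533183 = 1.8755.
The onboard clock measures proper time, so the interval in the rest frame of its origin star is dilated: Δt = γ·Δτ = 1.8755 × 145 hours = 272 hours.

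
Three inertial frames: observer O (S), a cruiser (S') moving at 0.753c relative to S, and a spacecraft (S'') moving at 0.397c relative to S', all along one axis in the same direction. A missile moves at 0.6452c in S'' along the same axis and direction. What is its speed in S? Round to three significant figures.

Compose velocities in two stages. Stage 1 (into S'): u₁ = (0.6452+0.397)/(1+0.6452×0.397) = 0.82968.
Stage 2 (into S): u = (0.82968+0.753)/(1+0.82968×0.753) = 0.97411, so the speed is 0.974c.

0.974c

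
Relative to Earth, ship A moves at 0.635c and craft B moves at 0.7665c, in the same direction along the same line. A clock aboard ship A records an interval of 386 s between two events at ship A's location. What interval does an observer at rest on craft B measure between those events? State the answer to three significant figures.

399 s

Transform ship A's velocity into craft B's frame: (0.635 − 0.7665)/(1 − 0.635·0.7665) = −0.1315/0.5132725, so the relative speed is 0.2562c.
γ for this relative speed: γ = 1/√(1 − 0.0656384) = 1.0345.
The clock on ship A records proper time, so craft B measures Δt = γΔτ = 1.0345 × 386 = 399 s.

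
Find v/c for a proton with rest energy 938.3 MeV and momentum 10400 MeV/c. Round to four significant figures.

0.9960

βγ = pc/(mc²) = 10400/938.3 = 11.084.
Since γ² = 1 + (βγ)² = 123.855, γ = √123.855 = 11.129, and β = (βγ)/γ = 11.084/11.129 = 0.9960.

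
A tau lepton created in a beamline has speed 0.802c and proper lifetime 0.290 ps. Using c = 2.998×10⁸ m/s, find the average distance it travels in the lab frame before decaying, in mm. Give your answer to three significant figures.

0.117 mm

γ = 1/√(1 − β²) = 1/√(1 − 0.643204) = 1/√0.356796 = 1/0.597324 = 1.6741.
Lab-frame lifetime: Δt = γτ = 1.6741 × 0.290 ps = 0.48549 ps.
Distance: d = vΔt = 0.802 × 2.998×10⁸ m/s × 4.8549×10^-13 s = 1.17×10^-4 m = 0.117 mm.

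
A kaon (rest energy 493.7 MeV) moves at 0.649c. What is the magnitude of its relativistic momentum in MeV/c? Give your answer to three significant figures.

421 MeV/c

With β = 0.649, γ = 1/√(1 − 0.649²) = 1/√0.578799 = 1.3144.
Momentum: p = γβ·mc = 1.3144 × 0.649 × 493.7 MeV/c = 421 MeV/c.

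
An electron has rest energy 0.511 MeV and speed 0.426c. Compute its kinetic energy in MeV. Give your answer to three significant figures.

0.0538 MeV

γ = 1/√(1 − β²) = 1/√(1 − 0.181476) = 1/√0.818524 = 1/0.904723 = 1.10531.
Kinetic energy: K = (γ − 1)mc² = (1.10531 − 1) × 0.511 MeV = 0.10531 × 0.511 = 0.0538 MeV.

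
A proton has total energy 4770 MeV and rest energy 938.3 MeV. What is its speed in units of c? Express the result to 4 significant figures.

Total energy E = γmc² gives γ = 4770/938.3 = 5.0837.
Hence β = √(1 − 1/γ²) = √(1 − 0.0386937) = √0.9613063 = 0.9805.

0.9805c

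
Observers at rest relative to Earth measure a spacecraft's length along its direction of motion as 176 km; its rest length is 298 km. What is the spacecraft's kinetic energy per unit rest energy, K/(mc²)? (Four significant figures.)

0.6932

γ = L₀/L = 298/176 = 1.69318.
K/(mc²) = γ − 1 = 1.69318 − 1 = 0.6932.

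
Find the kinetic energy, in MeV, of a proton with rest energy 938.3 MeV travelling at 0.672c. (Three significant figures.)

γ = 1/√(1 − β²) = 1/√(1 − 0.451584) = 1/√0.548416 = 1/0.740551 = 1.35035.
Kinetic energy: K = (γ − 1)mc² = (1.35035 − 1) × 938.3 MeV = 0.35035 × 938.3 = 329 MeV.

329 MeV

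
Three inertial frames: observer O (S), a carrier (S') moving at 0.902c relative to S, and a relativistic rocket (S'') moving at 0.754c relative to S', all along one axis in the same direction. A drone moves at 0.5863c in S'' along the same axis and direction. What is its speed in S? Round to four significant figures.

First combine the drone and relativistic rocket (S''→S'): u₁ = (0.5863 + 0.754)/(1 + 0.5863×0.754) = 1.3403/1.4420702 = 0.92943.
Then combine with the carrier (S'→S): u = (0.92943 + 0.902)/(1 + 0.92943×0.902) = 1.83143/1.83834586 = 0.99624.

0.9962c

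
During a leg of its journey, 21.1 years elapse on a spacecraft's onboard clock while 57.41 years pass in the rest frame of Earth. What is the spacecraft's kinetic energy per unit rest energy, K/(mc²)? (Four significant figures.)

1.721

The time-dilation ratio gives γ = 57.41/21.1 = 2.72085.
K/(mc²) = γ − 1 = 2.72085 − 1 = 1.721.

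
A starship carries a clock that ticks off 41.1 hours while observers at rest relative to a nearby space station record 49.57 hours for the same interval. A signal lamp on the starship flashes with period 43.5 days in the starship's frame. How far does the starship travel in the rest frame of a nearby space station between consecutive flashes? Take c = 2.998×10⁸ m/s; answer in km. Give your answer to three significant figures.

7.60×10^11 km

γ = Δt/Δτ = 49.57/41.1 = 1.20608.
β = √(1 − 1/γ²) = 0.55905. Lab-frame period = γτ = 1.20608×43.5 days = 52.464 days. Distance = βc × γτ = 0.55905 × 2.998×10⁸ m/s × 4532889.6 s = 7.5973×10^14 m = 7.60×10^11 km.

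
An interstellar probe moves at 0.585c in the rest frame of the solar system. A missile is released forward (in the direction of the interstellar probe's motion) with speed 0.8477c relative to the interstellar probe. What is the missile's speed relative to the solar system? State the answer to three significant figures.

Relativistic velocity addition: u = (u' + v)/(1 + u'v/c²), with u' = 0.8477c and v = 0.585c.
Numerator: 0.8477 + 0.585 = 1.4327. Denominator: 1 + (0.8477)(0.585) = 1.4959045.
u = 1.4327/1.4959045 = 0.95775, so the speed is 0.958c.

0.958c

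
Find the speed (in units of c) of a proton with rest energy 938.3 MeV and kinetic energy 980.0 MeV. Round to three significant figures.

0.872c

K = (γ−1)mc², so γ = 1 + 980.0/938.3 = 2.0444.
Then v/c = √(1 − γ⁻²) = √(1 − 0.239259) = √0.760741 = 0.872.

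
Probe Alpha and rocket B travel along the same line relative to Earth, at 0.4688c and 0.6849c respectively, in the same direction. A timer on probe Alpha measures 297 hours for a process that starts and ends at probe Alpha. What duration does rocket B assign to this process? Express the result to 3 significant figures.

313 hours

Speed of probe Alpha in rocket B's frame: u = (v_A − v_B)/(1 − v_A v_B/c²) = (0.4688 − 0.6849)/(1 − 0.4688×0.6849) = −0.2161/0.67891888 = −0.3183; |u| = 0.3183c.
γ for this relative speed: γ = 1/√(1 − 0.101315) = 1.0549.
The clock on probe Alpha records proper time, so rocket B measures Δt = γΔτ = 1.0549 × 297 = 313 hours.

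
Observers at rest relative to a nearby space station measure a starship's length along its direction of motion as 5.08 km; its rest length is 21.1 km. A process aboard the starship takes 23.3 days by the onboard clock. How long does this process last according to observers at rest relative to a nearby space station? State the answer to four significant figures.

96.78 days

Length contraction gives γ = L₀/L = 21.1/5.08 = 4.15354.
Δt = γΔτ = 4.15354 × 23.3 = 96.78 days.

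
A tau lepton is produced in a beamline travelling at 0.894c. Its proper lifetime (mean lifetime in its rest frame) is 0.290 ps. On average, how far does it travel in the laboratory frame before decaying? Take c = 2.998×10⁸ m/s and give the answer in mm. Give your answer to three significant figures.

γ = 1/√(1 − β²) = 1/√(1 − 0.799236) = 1/√0.200764 = 1/0.448067 = 2.2318.
Lab-frame lifetime: Δt = γτ = 2.2318 × 0.290 ps = 0.64722 ps.
Distance: d = vΔt = 0.894 × 2.998×10⁸ m/s × 6.4722×10^-13 s = 1.73×10^-4 m = 0.173 mm.

0.173 mm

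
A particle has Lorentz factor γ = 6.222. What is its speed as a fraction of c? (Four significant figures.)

0.9870c

β = √(1 − 1/γ²) = √(1 − 1/38.713284) = √0.974169 = 0.9870.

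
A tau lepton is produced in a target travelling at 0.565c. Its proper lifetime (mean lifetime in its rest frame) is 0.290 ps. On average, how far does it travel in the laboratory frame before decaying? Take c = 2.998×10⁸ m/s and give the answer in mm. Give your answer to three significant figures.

0.0595 mm

β² = 0.319225, so γ = 1/√0.680775 = 1.212.
Lab-frame lifetime: Δt = γτ = 1.212 × 0.290 ps = 0.35148 ps.
Distance: d = vΔt = 0.565 × 2.998×10⁸ m/s × 3.5148×10^-13 s = 5.95×10^-5 m = 0.0595 mm.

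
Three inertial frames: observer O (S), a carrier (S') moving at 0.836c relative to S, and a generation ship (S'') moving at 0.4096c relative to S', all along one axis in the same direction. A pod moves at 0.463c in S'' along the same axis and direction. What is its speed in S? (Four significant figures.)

Apply u = (u'+v)/(1+u'v) twice. Pod in the carrier frame: (0.463+0.4096)/(1+0.463·0.4096) = 0.8726/1.1896448 = 0.7335c.
That velocity, transformed to the rest frame of observer O: (0.7335+0.836)/(1+0.7335·0.836) = 1.5695/1.613206 = 0.97291c.

0.9729c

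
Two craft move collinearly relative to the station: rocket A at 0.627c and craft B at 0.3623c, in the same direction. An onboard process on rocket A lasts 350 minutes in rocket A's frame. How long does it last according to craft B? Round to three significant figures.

The velocity of rocket A relative to craft B is (0.627 − 0.3623)c / (1 − 0.627×0.3623) = 0.3425c; relative speed 0.3425c.
γ for this relative speed: γ = 1/√(1 − 0.117306) = 1.0644.
The clock on rocket A records proper time, so craft B measures Δt = γΔτ = 1.0644 × 350 = 373 minutes.

373 minutes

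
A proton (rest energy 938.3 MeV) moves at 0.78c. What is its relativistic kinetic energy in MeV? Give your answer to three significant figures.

γ = 1/√(1 − β²) = 1/√(1 − 0.6084) = 1/√0.3916 = 1/0.62578 = 1.59801.
Kinetic energy: K = (γ − 1)mc² = (1.59801 − 1) × 938.3 MeV = 0.59801 × 938.3 = 561 MeV.

561 MeV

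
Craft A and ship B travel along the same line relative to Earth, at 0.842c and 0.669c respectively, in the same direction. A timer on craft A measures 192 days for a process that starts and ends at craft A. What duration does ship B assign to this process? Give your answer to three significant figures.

209 days

Transform craft A's velocity into ship B's frame: (0.842 − 0.669)/(1 − 0.842·0.669) = 0.173/0.436702, so the relative speed is 0.39615c.
γ for this relative speed: γ = 1/√(1 − 0.156935) = 1.0891.
Craft A's interval is proper; time dilation gives Δt_B = γΔτ = 1.0891 × 192 days = 209 days.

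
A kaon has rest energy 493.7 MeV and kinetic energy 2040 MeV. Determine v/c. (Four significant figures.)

γ = 1 + K/(mc²) = 1 + 2040/493.7 = 5.1321.
β = √(1 − 1/γ²) = √(1 − 0.0379673) = √0.9620327 = 0.9808.

0.9808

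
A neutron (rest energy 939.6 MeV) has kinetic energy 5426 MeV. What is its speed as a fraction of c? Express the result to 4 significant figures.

0.9890c

γ = 1 + K/(mc²) = 1 + 5426/939.6 = 6.7748.
β = √(1 − 1/γ²) = √(1 − 0.0217875) = √0.9782125 = 0.9890.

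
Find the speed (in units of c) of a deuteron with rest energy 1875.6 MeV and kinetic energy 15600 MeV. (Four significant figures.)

0.9942c

K = (γ−1)mc², so γ = 1 + 15600/1875.6 = 9.3173.
Then v/c = √(1 − γ⁻²) = √(1 − 0.0115191) = √0.9884809 = 0.9942.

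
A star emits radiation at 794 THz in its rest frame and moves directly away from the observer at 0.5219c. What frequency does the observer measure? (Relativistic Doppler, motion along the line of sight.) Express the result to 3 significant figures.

Relativistic Doppler (source moving away): f_obs = f_src · √((1−β)/(1+β)).
With β = 0.5219: factor = √(0.4781/1.5219) = 0.56049.
f_obs = 794 × 0.56049 = 445 THz.

445 THz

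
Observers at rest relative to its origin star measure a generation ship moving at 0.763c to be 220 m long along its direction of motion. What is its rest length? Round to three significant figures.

γ = 1/√(1 − β²) = 1/√(1 − 0.582169) = 1/√0.417831 = 1/0.646398 = 1.547.
Proper length: L₀ = γ·L = 1.547 × 220 = 340 m.

340 m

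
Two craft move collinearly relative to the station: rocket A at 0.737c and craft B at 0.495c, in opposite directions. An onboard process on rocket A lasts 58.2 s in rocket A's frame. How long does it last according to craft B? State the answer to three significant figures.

135 s

Transform rocket A's velocity into craft B's frame: (0.737 + 0.495)/(1 + 0.737·0.495) = 1.232/1.364815, so the relative speed is 0.90269c.
At |u| = 0.90269c, γ = (1 − 0.814849)^(−1/2) = 2.324.
Rocket A's interval is proper; time dilation gives Δt_B = γΔτ = 2.324 × 58.2 s = 135 s.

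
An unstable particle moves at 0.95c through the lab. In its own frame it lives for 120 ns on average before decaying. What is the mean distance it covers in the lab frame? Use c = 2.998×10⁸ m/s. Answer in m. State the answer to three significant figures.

109 m

β² = 0.9025, so γ = 1/√0.0975 = 3.2026.
Lab-frame lifetime: Δt = γτ = 3.2026 × 120 ns = 384.31 ns.
Distance: d = vΔt = 0.95 × 2.998×10⁸ m/s × 3.8431×10^-7 s = 109 m.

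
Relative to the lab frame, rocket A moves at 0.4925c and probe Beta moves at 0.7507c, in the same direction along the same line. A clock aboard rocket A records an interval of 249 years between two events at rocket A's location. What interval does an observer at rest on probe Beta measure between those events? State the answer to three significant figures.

273 years

The velocity of rocket A relative to probe Beta is (0.4925 − 0.7507)c / (1 − 0.4925×0.7507) = −0.40966c; relative speed 0.40966c.
γ for this relative speed: γ = 1/√(1 − 0.167821) = 1.0962.
Rocket A's interval is proper; time dilation gives Δt_B = γΔτ = 1.0962 × 249 years = 273 years.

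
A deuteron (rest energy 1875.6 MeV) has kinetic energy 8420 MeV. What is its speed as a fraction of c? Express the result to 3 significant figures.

γ = 1 + K/(mc²) = 1 + 8420/1875.6 = 5.4892.
β = √(1 − 1/γ²) = √(1 − 0.0331881) = √0.9668119 = 0.983.

0.983c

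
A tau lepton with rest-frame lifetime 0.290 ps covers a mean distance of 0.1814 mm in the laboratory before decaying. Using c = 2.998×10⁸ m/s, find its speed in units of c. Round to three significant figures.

Lab distance = (lab lifetime)·v = γτ·βc, so βγ = d/(cτ) = 1.814×10^-4/(2.998×10⁸ × 2.900×10^-13) = 2.0864.
With βγ = 2.0864: γ² = 1 + (βγ)² = 5.35306, and β = (βγ)/γ = 2.0864/2.31367 = 0.902.

0.902c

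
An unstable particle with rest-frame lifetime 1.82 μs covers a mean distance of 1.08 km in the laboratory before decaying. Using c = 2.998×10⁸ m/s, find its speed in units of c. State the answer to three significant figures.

0.893c

d = βγcτ ⇒ βγ = d/(cτ) = 1080 m / (545.636 m) = 1.9793.
β = (βγ)/√(1+(βγ)²) = 1.9793/√4.91763 = 0.893.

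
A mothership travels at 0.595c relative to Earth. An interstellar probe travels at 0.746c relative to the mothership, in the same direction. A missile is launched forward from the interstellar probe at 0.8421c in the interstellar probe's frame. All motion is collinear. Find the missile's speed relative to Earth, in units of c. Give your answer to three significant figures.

0.994c

Apply u = (u'+v)/(1+u'v) twice. Missile in the mothership frame: (0.8421+0.746)/(1+0.8421·0.746) = 1.5881/1.6282066 = 0.97537c.
That velocity, transformed to the rest frame of Earth: (0.97537+0.595)/(1+0.97537·0.595) = 1.57037/1.58034515 = 0.99369c.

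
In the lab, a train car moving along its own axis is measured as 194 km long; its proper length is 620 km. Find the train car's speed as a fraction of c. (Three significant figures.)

0.950c

Length contraction gives γ = L₀/L = 620/194 = 3.1959.
β = √(1 − 1/γ²) = √0.902093 = 0.950.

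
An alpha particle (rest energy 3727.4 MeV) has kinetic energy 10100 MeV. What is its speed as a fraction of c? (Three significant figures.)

K = (γ−1)mc², so γ = 1 + 10100/3727.4 = 3.7097.
Then v/c = √(1 − γ⁻²) = √(1 − 0.0726645) = √0.9273355 = 0.963.

0.963c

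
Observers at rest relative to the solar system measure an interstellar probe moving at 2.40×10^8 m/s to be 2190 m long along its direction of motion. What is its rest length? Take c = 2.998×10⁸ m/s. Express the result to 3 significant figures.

β = v/c = (2.40×10^8 m/s)/(2.998×10⁸ m/s) = 0.800534.
β² = 0.6408547, so γ = 1/√0.3591453 = 1.6686.
Proper length: L₀ = γ·L = 1.6686 × 2190 = 3650 m.

3650 m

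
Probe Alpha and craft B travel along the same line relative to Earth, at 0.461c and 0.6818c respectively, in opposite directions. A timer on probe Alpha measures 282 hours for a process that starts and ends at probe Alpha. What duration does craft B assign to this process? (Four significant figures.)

Transform probe Alpha's velocity into craft B's frame: (0.461 + 0.6818)/(1 + 0.461·0.6818) = 1.1428/1.3143098, so the relative speed is 0.86951c.
γ for this relative speed: γ = 1/√(1 − 0.756048) = 2.0246.
Probe Alpha's interval is proper; time dilation gives Δt_B = γΔτ = 2.0246 × 282 hours = 570.9 hours.

570.9 hours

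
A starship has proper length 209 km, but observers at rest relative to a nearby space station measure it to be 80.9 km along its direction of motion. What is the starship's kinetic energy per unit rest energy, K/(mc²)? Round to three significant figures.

From L = L₀/γ: γ = 209/80.9 = 2.58344.
K/(mc²) = γ − 1 = 2.58344 − 1 = 1.58.

1.58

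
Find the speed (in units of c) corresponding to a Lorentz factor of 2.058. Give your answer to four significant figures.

0.8740c

β = √(1 − 1/γ²) = √(1 − 1/4.235364) = √0.763893 = 0.8740.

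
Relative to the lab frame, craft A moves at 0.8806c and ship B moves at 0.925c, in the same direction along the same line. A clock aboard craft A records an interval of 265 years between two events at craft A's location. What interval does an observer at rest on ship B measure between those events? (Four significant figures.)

Transform craft A's velocity into ship B's frame: (0.8806 − 0.925)/(1 − 0.8806·0.925) = −0.0444/0.185445, so the relative speed is 0.23942c.
At |u| = 0.23942c, γ = (1 − 0.0573219)^(−1/2) = 1.03.
The clock on craft A records proper time, so ship B measures Δt = γΔτ = 1.03 × 265 = 272.9 years.

272.9 years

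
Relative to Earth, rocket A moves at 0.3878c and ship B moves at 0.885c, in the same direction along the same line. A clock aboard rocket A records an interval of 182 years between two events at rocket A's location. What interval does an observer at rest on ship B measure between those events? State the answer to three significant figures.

Transform rocket A's velocity into ship B's frame: (0.3878 − 0.885)/(1 − 0.3878·0.885) = −0.4972/0.656797, so the relative speed is 0.75701c.
γ for this relative speed: γ = 1/√(1 − 0.573064) = 1.5304.
The clock on rocket A records proper time, so ship B measures Δt = γΔτ = 1.5304 × 182 = 279 years.

279 years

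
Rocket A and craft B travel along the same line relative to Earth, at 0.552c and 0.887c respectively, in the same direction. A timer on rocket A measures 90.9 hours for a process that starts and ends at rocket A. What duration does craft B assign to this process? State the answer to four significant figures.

The velocity of rocket A relative to craft B is (0.552 − 0.887)c / (1 − 0.552×0.887) = −0.65638c; relative speed 0.65638c.
At |u| = 0.65638c, γ = (1 − 0.430835)^(−1/2) = 1.3255.
Rocket A's interval is proper; time dilation gives Δt_B = γΔτ = 1.3255 × 90.9 hours = 120.5 hours.

120.5 hours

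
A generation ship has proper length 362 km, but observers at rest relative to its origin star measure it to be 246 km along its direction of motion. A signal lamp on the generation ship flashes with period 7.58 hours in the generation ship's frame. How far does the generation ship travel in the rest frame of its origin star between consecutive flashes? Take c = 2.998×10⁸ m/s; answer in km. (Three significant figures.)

From L = L₀/γ: γ = 362/246 = 1.47154.
β = √(1 − 1/γ²) = 0.73362. Lab-frame period = γτ = 1.47154×7.58 hours = 11.154 hours. Distance = βc × γτ = 0.73362 × 2.998×10⁸ m/s × 40154.4 s = 8.8315×10^12 m = 8.83×10^9 km.

8.83×10^9 km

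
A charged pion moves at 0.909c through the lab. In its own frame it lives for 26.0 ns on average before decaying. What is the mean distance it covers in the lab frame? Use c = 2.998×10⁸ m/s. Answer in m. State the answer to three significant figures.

With β = 0.909, γ = 1/√(1 − 0.909²) = 1/√0.173719 = 2.3993.
Lab-frame lifetime: Δt = γτ = 2.3993 × 26.0 ns = 62.382 ns.
Distance: d = vΔt = 0.909 × 2.998×10⁸ m/s × 6.2382×10^-8 s = 17.0 m.

17.0 m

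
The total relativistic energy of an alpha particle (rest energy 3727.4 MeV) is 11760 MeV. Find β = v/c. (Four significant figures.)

0.9484

γ = E/(mc²) = 11760/3727.4 = 3.155.
β = √(1 − 1/γ²) = √(1 − 0.100462) = √0.899538 = 0.9484.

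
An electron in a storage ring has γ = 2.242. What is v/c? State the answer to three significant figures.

β = √(1 − 1/γ²) = √(1 − 1/5.026564) = √0.801057 = 0.895.

0.895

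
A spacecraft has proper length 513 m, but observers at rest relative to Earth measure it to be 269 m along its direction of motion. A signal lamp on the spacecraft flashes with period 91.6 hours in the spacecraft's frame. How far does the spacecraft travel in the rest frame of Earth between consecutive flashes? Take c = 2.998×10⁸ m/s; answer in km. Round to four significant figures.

1.605×10^11 km

Length contraction gives γ = L₀/L = 513/269 = 1.90706.
β = √(1 − 1/γ²) = 0.85149. Lab-frame period = γτ = 1.90706×91.6 hours = 174.69 hours. Distance = βc × γτ = 0.85149 × 2.998×10⁸ m/s × 628884 s = 1.6054×10^14 m = 1.605×10^11 km.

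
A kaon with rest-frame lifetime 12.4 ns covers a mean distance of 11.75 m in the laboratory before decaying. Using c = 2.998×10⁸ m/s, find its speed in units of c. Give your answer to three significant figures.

Let x = d/(cτ) = 11.75 m / (2.998×10⁸ m/s × 1.240×10^-8 s) = 3.1607. Since d = βγcτ, x = βγ = β/√(1−β²).
Solving: β² = x²/(1+x²) = 9.99002/10.99002 = 0.909008, so β = 0.953.

0.953c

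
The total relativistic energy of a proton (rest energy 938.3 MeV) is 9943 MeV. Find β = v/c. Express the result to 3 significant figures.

Total energy E = γmc² gives γ = 9943/938.3 = 10.597.
Hence β = √(1 − 1/γ²) = √(1 − 0.008905) = √0.991095 = 0.996.

0.996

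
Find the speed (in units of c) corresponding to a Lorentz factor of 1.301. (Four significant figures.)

0.6397c

β = √(1 − 1/γ²) = √(1 − 1/1.692601) = √0.409193 = 0.6397.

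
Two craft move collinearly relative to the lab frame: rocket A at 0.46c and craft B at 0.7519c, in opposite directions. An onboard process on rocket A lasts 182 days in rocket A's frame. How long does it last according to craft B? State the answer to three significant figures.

Speed of rocket A in craft B's frame: u = (v_A + v_B)/(1 + v_A v_B/c²) = (0.46 + 0.7519)/(1 + 0.46×0.7519) = 1.2119/1.345874 = 0.90046; |u| = 0.90046c.
γ for this relative speed: γ = 1/√(1 − 0.810828) = 2.2992.
Rocket A's interval is proper; time dilation gives Δt_B = γΔτ = 2.2992 × 182 days = 418 days.

418 days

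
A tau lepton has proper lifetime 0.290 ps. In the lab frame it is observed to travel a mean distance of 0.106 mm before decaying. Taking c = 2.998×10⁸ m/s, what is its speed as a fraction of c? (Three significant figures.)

0.773c

Lab distance = (lab lifetime)·v = γτ·βc, so βγ = d/(cτ) = 1.060×10^-4/(2.998×10⁸ × 2.900×10^-13) = 1.2192.
With βγ = 1.2192: γ² = 1 + (βγ)² = 2.48645, and β = (βγ)/γ = 1.2192/1.57685 = 0.773.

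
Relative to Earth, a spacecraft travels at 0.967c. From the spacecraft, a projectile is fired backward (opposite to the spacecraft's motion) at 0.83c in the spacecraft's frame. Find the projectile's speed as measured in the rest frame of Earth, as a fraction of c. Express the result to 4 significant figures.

0.6941c

Relativistic velocity addition: u = (u' + v)/(1 + u'v/c²), with u' = −0.83c and v = 0.967c.
Numerator: −0.83 + 0.967 = 0.137. Denominator: 1 + (−0.83)(0.967) = 0.19739.
u = 0.137/0.19739 = 0.69406, so the speed is 0.6941c.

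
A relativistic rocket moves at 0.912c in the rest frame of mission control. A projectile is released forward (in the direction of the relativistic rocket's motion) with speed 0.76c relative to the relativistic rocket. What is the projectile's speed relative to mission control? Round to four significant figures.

In units of c, u = (u' + v)/(1 + u'v) with u' = 0.76 and v = 0.912.
Numerator: 0.76 + 0.912 = 1.672. Denominator: 1 + (0.76)(0.912) = 1.69312.
u = 1.672/1.69312 = 0.98753, so the speed is 0.9875c.

0.9875c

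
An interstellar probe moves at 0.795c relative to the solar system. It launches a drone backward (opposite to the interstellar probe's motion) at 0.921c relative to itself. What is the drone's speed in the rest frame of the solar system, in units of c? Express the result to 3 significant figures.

0.470c

Relativistic velocity addition: u = (u' + v)/(1 + u'v/c²), with u' = −0.921c and v = 0.795c.
Numerator: −0.921 + 0.795 = −0.126. Denominator: 1 + (−0.921)(0.795) = 0.267805.
u = −0.126/0.267805 = −0.47049, so the speed is 0.470c.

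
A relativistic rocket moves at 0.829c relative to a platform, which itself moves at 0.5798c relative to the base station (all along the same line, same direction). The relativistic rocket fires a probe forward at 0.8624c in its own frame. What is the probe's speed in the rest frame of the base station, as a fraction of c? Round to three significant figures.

0.996c

Compose velocities in two stages. Stage 1 (into S'): u₁ = (0.8624+0.829)/(1+0.8624×0.829) = 0.98628.
Stage 2 (into S): u = (0.98628+0.5798)/(1+0.98628×0.5798) = 0.99633, so the speed is 0.996c.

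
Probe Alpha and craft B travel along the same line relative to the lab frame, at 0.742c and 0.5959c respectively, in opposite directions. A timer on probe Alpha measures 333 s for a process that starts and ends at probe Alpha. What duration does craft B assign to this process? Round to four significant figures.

The velocity of probe Alpha relative to craft B is (0.742 + 0.5959)c / (1 + 0.742×0.5959) = 0.92771c; relative speed 0.92771c.
γ for this relative speed: γ = 1/√(1 − 0.860646) = 2.6788.
Probe Alpha's interval is proper; time dilation gives Δt_B = γΔτ = 2.6788 × 333 s = 892.0 s.

892.0 s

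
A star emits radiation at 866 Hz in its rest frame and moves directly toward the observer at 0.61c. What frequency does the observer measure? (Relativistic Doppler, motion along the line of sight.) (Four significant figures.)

1760 Hz

Relativistic Doppler (source moving toward): f_obs = f_src · √((1+β)/(1−β)).
With β = 0.61: factor = √(1.61/0.39) = 2.0318.
f_obs = 866 × 2.0318 = 1760 Hz.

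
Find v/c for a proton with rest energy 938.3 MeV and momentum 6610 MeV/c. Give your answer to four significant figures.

0.9901

pc/(mc²) = 6610/938.3 = 7.0447 = βγ = β/√(1−β²).
So β² = x²/(1 + x²) with x = 7.0447: x² = 49.6278, β² = 49.6278/50.6278 = 0.980248, β = 0.9901.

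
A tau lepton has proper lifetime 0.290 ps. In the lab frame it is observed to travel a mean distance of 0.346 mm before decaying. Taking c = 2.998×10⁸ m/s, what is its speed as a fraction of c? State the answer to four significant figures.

0.9699c

d = βγcτ ⇒ βγ = d/(cτ) = 3.460×10^-4 m / (8.6942×10^-5 m) = 3.9797.
β = (βγ)/√(1+(βγ)²) = 3.9797/√16.838 = 0.9699.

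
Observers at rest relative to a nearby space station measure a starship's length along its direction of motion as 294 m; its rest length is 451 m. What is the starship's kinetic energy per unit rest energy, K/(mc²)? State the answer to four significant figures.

Length contraction gives γ = L₀/L = 451/294 = 1.53401.
Since K = (γ−1)mc², K/(mc²) = 1.53401 − 1 = 0.5340.

0.5340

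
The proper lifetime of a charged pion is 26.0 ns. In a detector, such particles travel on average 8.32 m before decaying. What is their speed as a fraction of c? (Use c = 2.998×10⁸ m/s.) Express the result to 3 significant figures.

Let x = d/(cτ) = 8.320 m / (2.998×10⁸ m/s × 2.600×10^-8 s) = 1.0674. Since d = βγcτ, x = βγ = β/√(1−β²).
Solving: β² = x²/(1+x²) = 1.13934/2.13934 = 0.532566, so β = 0.730.

0.730c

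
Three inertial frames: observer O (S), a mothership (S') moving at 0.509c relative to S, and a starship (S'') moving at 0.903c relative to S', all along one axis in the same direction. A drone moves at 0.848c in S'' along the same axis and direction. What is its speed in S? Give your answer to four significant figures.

0.9973c

Apply u = (u'+v)/(1+u'v) twice. Drone in the mothership frame: (0.848+0.903)/(1+0.848·0.903) = 1.751/1.765744 = 0.99165c.
That velocity, transformed to the rest frame of observer O: (0.99165+0.509)/(1+0.99165·0.509) = 1.50065/1.50474985 = 0.99728c.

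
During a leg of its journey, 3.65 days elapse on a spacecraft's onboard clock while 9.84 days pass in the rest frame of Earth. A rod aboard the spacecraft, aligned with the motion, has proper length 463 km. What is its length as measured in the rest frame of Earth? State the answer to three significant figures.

From Δt = γΔτ: γ = 9.84/3.65 = 2.69589.
L = L₀/γ = 463/2.69589 = 172 km.

172 km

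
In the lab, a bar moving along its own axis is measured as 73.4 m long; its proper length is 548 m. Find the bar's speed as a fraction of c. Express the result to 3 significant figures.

0.991c

Length contraction gives γ = L₀/L = 548/73.4 = 7.4659.
β = √(1 − 1/γ²) = √0.982059 = 0.991.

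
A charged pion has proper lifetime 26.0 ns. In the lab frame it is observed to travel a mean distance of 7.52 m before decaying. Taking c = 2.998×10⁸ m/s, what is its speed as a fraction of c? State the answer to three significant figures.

d = βγcτ ⇒ βγ = d/(cτ) = 7.520 m / (7.7948 m) = 0.96475.
β = (βγ)/√(1+(βγ)²) = 0.96475/√1.930743 = 0.694.

0.694c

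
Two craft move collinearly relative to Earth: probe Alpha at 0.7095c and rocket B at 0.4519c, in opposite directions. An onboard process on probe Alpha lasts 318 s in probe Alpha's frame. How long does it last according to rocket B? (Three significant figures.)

The velocity of probe Alpha relative to rocket B is (0.7095 + 0.4519)c / (1 + 0.7095×0.4519) = 0.87943c; relative speed 0.87943c.
γ for this relative speed: γ = 1/√(1 − 0.773397) = 2.1007.
The clock on probe Alpha records proper time, so rocket B measures Δt = γΔτ = 2.1007 × 318 = 668 s.

668 s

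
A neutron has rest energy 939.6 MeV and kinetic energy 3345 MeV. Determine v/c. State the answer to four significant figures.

γ = 1 + K/(mc²) = 1 + 3345/939.6 = 4.56.
β = √(1 − 1/γ²) = √(1 − 0.0480917) = √0.9519083 = 0.9757.

0.9757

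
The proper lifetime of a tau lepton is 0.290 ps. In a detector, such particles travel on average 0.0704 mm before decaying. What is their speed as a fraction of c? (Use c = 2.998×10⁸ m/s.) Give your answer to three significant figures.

Lab distance = (lab lifetime)·v = γτ·βc, so βγ = d/(cτ) = 7.040×10^-5/(2.998×10⁸ × 2.900×10^-13) = 0.80974.
With βγ = 0.80974: γ² = 1 + (βγ)² = 1.655679, and β = (βγ)/γ = 0.80974/1.28673 = 0.629.

0.629c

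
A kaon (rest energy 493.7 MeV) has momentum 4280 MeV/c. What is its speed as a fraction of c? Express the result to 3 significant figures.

0.993c

pc/(mc²) = 4280/493.7 = 8.6692 = βγ = β/√(1−β²).
So β² = x²/(1 + x²) with x = 8.6692: x² = 75.155, β² = 75.155/76.155 = 0.986869, β = 0.993.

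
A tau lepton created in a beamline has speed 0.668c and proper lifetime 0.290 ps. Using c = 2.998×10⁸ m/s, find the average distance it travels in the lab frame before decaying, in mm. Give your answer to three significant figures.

0.0780 mm

Lorentz factor: γ = (1 − 0.446224)^(−1/2) = 1.3438.
Lab-frame lifetime: Δt = γτ = 1.3438 × 0.290 ps = 0.3897 ps.
Distance: d = vΔt = 0.668 × 2.998×10⁸ m/s × 3.8970×10^-13 s = 7.80×10^-5 m = 0.0780 mm.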